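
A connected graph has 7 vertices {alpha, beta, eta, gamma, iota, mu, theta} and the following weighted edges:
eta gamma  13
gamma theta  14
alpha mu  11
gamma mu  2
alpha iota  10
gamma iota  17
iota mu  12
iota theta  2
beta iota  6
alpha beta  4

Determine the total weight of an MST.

Sort edges by weight, then run Kruskal:
gamma mu (2): add — endpoints in different components.
iota theta (2): add — endpoints in different components.
alpha beta (4): add — endpoints in different components.
beta iota (6): add — endpoints in different components.
alpha iota (10): skip — alpha and iota already connected.
alpha mu (11): add — endpoints in different components.
iota mu (12): skip — iota and mu already connected.
eta gamma (13): add — endpoints in different components.
MST edges: gamma mu, iota theta, alpha beta, beta iota, alpha mu, eta gamma; total weight 2+2+4+6+11+13 = 38.

38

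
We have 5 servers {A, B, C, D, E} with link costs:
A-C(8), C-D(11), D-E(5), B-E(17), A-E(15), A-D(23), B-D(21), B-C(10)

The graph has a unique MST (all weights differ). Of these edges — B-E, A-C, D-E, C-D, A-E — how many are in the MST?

3

Kruskal: consider edges lightest-first.
D-E (5): add — endpoints in different components.
A-C (8): add — endpoints in different components.
B-C (10): add — endpoints in different components.
C-D (11): add — endpoints in different components.
MST edge set: {D-E, A-C, B-C, C-D}.
Of the listed edges, {A-C, D-E, C-D} are in the MST → 3.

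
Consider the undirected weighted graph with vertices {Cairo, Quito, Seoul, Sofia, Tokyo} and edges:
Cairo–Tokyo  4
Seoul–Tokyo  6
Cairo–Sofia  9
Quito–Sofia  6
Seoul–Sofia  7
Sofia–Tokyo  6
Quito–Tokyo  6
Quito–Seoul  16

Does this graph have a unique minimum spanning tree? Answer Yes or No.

No

Sort edges by weight, then run Kruskal:
Cairo–Tokyo (4): add. Components now {Quito} {Cairo,Tokyo} {Seoul} {Sofia}
Quito–Sofia (6): add. Components now {Quito,Sofia} {Cairo,Tokyo} {Seoul}
Quito–Tokyo (6): add. Components now {Cairo,Quito,Sofia,Tokyo} {Seoul}
Seoul–Tokyo (6): add. Components now {Cairo,Quito,Seoul,Sofia,Tokyo}
Non-tree edge Sofia–Tokyo has weight 6, equal to the heaviest edge on its tree cycle — swapping gives another MST of the same weight. Not unique.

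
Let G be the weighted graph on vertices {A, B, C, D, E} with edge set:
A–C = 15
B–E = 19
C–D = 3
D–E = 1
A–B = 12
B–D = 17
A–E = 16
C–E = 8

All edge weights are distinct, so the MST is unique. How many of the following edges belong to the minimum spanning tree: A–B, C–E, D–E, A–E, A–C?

3

Kruskal: consider edges lightest-first.
D–E (1): add — endpoints in different components.
C–D (3): add — endpoints in different components.
C–E (8): skip — C and E already connected.
A–B (12): add — endpoints in different components.
A–C (15): add — endpoints in different components.
MST edge set: {D–E, C–D, A–B, A–C}.
Of the listed edges, {A–B, D–E, A–C} are in the MST → 3.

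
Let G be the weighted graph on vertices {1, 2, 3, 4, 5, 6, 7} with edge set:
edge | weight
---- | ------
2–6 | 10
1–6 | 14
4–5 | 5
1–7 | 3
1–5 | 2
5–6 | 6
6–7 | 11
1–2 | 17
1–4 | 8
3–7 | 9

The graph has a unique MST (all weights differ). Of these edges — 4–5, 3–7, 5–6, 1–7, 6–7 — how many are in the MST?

4

Kruskal's algorithm — process edges by increasing weight (ties by edge label):
1–5 (2): add. Components now {1,5} {2} {3} {4} {6} {7}
1–7 (3): add. Components now {1,5,7} {2} {3} {4} {6}
4–5 (5): add. Components now {1,4,5,7} {2} {3} {6}
5–6 (6): add. Components now {1,4,5,6,7} {2} {3}
1–4 (8): skip — 1 and 4 already connected.
3–7 (9): add. Components now {1,3,4,5,6,7} {2}
2–6 (10): add. Components now {1,2,3,4,5,6,7}
MST edge set: {1–5, 1–7, 4–5, 5–6, 3–7, 2–6}.
Of the listed edges, {4–5, 3–7, 5–6, 1–7} are in the MST → 4.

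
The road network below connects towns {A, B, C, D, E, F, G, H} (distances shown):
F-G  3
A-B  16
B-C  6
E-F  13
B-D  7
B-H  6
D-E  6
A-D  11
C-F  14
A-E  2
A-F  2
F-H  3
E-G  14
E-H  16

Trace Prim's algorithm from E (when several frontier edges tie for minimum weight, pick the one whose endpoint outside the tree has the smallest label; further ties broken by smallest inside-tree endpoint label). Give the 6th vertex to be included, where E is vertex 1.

B

Prim, starting at E.
Step 1: frontier [A-E 2, D-E 6, E-F 13, E-G 14, E-H 16] → take A-E (2); add A.
Step 2: frontier [A-F 2, A-D 11, A-B 16, D-E 6, E-F 13, E-G 14, E-H 16] → take A-F (2); add F.
Step 3: frontier [A-D 11, A-B 16, D-E 6, E-G 14, E-H 16, F-G 3, F-H 3, C-F 14] → take F-G (3); add G.
Step 4: frontier [A-D 11, A-B 16, D-E 6, E-H 16, F-H 3, C-F 14] → take F-H (3); add H.
Step 5: frontier [A-D 11, A-B 16, D-E 6, C-F 14, B-H 6] → take B-H (6); add B.
Step 6: frontier [A-D 11, B-C 6, B-D 7, D-E 6, C-F 14] → take B-C (6); add C.
Step 7: frontier [A-D 11, B-D 7, D-E 6] → take D-E (6); add D.
Vertex order: E, A, F, G, H, B, C, D. The 6th vertex is B.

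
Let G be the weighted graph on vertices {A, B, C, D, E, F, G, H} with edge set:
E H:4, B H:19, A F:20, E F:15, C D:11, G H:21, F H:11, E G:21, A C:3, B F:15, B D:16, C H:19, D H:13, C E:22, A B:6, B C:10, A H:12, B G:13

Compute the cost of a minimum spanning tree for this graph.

Prim, starting at E.
Step 1: cheapest edge leaving the tree is E H (4); add H.
Step 2: cheapest edge leaving the tree is F H (11); add F.
Step 3: cheapest edge leaving the tree is A H (12); add A.
Step 4: cheapest edge leaving the tree is A C (3); add C.
Step 5: cheapest edge leaving the tree is A B (6); add B.
Step 6: cheapest edge leaving the tree is C D (11); add D.
Step 7: cheapest edge leaving the tree is B G (13); add G.
MST edges: E H, F H, A H, A C, A B, C D, B G; total weight 4+11+12+3+6+11+13 = 60.

60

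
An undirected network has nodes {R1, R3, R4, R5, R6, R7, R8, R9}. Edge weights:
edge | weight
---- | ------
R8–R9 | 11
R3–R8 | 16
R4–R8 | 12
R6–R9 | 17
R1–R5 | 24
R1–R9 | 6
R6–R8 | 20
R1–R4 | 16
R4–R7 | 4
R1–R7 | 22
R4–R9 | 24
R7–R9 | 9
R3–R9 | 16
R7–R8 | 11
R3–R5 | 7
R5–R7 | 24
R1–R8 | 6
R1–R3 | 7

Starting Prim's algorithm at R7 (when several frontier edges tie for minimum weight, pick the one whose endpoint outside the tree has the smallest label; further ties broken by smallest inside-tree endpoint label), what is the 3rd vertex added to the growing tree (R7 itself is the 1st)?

R9

Prim's algorithm from R7:
Step 1: cheapest edge leaving the tree is R4–R7 (4); add R4.
Step 2: cheapest edge leaving the tree is R7–R9 (9); add R9.
Step 3: cheapest edge leaving the tree is R1–R9 (6); add R1.
Step 4: cheapest edge leaving the tree is R1–R8 (6); add R8.
Step 5: cheapest edge leaving the tree is R1–R3 (7); add R3.
Step 6: cheapest edge leaving the tree is R3–R5 (7); add R5.
Step 7: cheapest edge leaving the tree is R6–R9 (17); add R6.
Vertex order: R7, R4, R9, R1, R8, R3, R5, R6. The 3rd vertex is R9.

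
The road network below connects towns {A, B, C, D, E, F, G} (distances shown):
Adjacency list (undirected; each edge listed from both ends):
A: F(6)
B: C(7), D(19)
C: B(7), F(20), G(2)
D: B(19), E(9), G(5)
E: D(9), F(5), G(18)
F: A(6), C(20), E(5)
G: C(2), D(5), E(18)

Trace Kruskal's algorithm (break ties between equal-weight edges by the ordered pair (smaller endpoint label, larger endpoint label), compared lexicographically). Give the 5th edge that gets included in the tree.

B-C

Sort edges by weight, then run Kruskal:
C G (2): add — endpoints in different components.
D G (5): add — endpoints in different components.
E F (5): add — endpoints in different components.
A F (6): add — endpoints in different components.
B C (7): add — endpoints in different components.
D E (9): add — endpoints in different components.
The 5th edge added is B C.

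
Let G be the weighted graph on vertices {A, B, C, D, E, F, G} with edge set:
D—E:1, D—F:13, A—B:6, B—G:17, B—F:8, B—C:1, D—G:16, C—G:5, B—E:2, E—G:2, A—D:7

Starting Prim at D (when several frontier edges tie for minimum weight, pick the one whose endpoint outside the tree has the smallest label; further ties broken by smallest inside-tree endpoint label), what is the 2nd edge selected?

Prim, starting at D.
Step 1: frontier [D—E 1, A—D 7, D—F 13, D—G 16] → take D—E (1); add E.
Step 2: frontier [A—D 7, D—F 13, D—G 16, B—E 2, E—G 2] → take B—E (2); add B.
Step 3: frontier [B—C 1, A—B 6, B—F 8, B—G 17, A—D 7, D—F 13, D—G 16, E—G 2] → take B—C (1); add C.
Step 4: frontier [A—B 6, B—F 8, B—G 17, C—G 5, A—D 7, D—F 13, D—G 16, E—G 2] → take E—G (2); add G.
Step 5: frontier [A—B 6, B—F 8, A—D 7, D—F 13] → take A—B (6); add A.
Step 6: frontier [B—F 8, D—F 13] → take B—F (8); add F.
The 2nd edge added is B—E.

B-E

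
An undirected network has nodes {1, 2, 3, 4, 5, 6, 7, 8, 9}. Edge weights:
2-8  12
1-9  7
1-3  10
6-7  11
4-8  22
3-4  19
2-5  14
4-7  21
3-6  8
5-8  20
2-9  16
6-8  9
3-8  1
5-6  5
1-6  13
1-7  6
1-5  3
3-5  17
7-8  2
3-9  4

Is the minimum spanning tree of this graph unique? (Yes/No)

Kruskal's algorithm — process edges by increasing weight (ties by edge label):
3-8 (1): add — endpoints in different components.
7-8 (2): add — endpoints in different components.
1-5 (3): add — endpoints in different components.
3-9 (4): add — endpoints in different components.
5-6 (5): add — endpoints in different components.
1-7 (6): add — endpoints in different components.
1-9 (7): skip — 1 and 9 already connected.
3-6 (8): skip — 3 and 6 already connected.
6-8 (9): skip — 6 and 8 already connected.
1-3 (10): skip — 1 and 3 already connected.
6-7 (11): skip — 6 and 7 already connected.
2-8 (12): add — endpoints in different components.
1-6 (13): skip — 1 and 6 already connected.
2-5 (14): skip — 2 and 5 already connected.
2-9 (16): skip — 2 and 9 already connected.
3-5 (17): skip — 3 and 5 already connected.
3-4 (19): add — endpoints in different components.
Every non-tree edge has weight strictly greater than the heaviest edge on the tree path between its endpoints, so the MST is unique.

Yes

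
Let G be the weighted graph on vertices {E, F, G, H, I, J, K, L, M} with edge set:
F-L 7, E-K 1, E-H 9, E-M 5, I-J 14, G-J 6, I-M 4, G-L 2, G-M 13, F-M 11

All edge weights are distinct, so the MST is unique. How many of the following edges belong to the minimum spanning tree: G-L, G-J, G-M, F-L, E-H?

Kruskal: consider edges lightest-first.
E-K (1): add — endpoints in different components.
G-L (2): add — endpoints in different components.
I-M (4): add — endpoints in different components.
E-M (5): add — endpoints in different components.
G-J (6): add — endpoints in different components.
F-L (7): add — endpoints in different components.
E-H (9): add — endpoints in different components.
F-M (11): add — endpoints in different components.
MST edge set: {E-K, G-L, I-M, E-M, G-J, F-L, E-H, F-M}.
Of the listed edges, {G-L, G-J, F-L, E-H} are in the MST → 4.

4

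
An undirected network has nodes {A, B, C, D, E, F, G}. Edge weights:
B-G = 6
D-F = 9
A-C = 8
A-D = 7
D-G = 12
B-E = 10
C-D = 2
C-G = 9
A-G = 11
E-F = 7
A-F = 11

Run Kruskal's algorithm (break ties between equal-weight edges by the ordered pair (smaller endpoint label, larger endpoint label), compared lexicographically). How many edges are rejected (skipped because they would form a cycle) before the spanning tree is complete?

1

Kruskal: consider edges lightest-first.
C-D (2): add — endpoints in different components.
B-G (6): add — endpoints in different components.
A-D (7): add — endpoints in different components.
E-F (7): add — endpoints in different components.
A-C (8): skip — A and C already connected.
C-G (9): add — endpoints in different components.
D-F (9): add — endpoints in different components.
Edges rejected before the tree was complete: 1.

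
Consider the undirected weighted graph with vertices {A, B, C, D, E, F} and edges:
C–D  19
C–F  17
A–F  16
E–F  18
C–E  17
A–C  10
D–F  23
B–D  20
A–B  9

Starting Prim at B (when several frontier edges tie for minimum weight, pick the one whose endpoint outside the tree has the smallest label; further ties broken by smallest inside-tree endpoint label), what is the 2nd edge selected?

Prim, starting at B.
Step 1: frontier [A–B 9, B–D 20] → take A–B (9); add A.
Step 2: frontier [A–C 10, A–F 16, B–D 20] → take A–C (10); add C.
Step 3: frontier [A–F 16, B–D 20, C–E 17, C–F 17, C–D 19] → take A–F (16); add F.
Step 4: frontier [B–D 20, C–E 17, C–D 19, E–F 18, D–F 23] → take C–E (17); add E.
Step 5: frontier [B–D 20, C–D 19, D–F 23] → take C–D (19); add D.
The 2nd edge added is A–C.

A-C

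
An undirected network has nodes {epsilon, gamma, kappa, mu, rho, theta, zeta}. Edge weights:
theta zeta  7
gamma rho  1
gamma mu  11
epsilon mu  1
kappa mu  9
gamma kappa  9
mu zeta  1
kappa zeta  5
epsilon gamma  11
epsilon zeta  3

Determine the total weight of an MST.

24

Sort edges by weight, then run Kruskal:
epsilon mu (1): add — endpoints in different components.
gamma rho (1): add — endpoints in different components.
mu zeta (1): add — endpoints in different components.
epsilon zeta (3): skip — zeta and epsilon already connected.
kappa zeta (5): add — endpoints in different components.
theta zeta (7): add — endpoints in different components.
gamma kappa (9): add — endpoints in different components.
MST edges: epsilon mu, gamma rho, mu zeta, kappa zeta, theta zeta, gamma kappa; total weight 1+1+1+5+7+9 = 24.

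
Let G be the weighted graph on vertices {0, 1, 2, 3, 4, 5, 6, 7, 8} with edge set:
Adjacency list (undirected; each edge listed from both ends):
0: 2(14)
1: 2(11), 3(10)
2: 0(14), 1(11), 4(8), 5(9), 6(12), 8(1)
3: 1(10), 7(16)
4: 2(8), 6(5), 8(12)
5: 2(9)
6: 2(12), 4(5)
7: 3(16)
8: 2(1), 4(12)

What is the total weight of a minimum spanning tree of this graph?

74

Kruskal's algorithm — process edges by increasing weight (ties by edge label):
2-8 (1): add — endpoints in different components.
4-6 (5): add — endpoints in different components.
2-4 (8): add — endpoints in different components.
2-5 (9): add — endpoints in different components.
1-3 (10): add — endpoints in different components.
1-2 (11): add — endpoints in different components.
2-6 (12): skip — 2 and 6 already connected.
4-8 (12): skip — 4 and 8 already connected.
0-2 (14): add — endpoints in different components.
3-7 (16): add — endpoints in different components.
MST edges: 2-8, 4-6, 2-4, 2-5, 1-3, 1-2, 0-2, 3-7; total weight 1+5+8+9+10+11+14+16 = 74.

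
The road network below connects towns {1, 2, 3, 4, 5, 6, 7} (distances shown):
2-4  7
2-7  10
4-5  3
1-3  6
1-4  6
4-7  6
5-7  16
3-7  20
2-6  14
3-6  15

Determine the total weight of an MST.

42

Grow the tree from 5 using Prim:
Step 1: frontier [4-5 3, 5-7 16] → take 4-5 (3); add 4.
Step 2: frontier [1-4 6, 4-7 6, 2-4 7, 5-7 16] → take 1-4 (6); add 1.
Step 3: frontier [1-3 6, 4-7 6, 2-4 7, 5-7 16] → take 1-3 (6); add 3.
Step 4: frontier [3-6 15, 3-7 20, 4-7 6, 2-4 7, 5-7 16] → take 4-7 (6); add 7.
Step 5: frontier [3-6 15, 2-4 7, 2-7 10] → take 2-4 (7); add 2.
Step 6: frontier [2-6 14, 3-6 15] → take 2-6 (14); add 6.
MST edges: 4-5, 1-4, 1-3, 4-7, 2-4, 2-6; total weight 3+6+6+6+7+14 = 42.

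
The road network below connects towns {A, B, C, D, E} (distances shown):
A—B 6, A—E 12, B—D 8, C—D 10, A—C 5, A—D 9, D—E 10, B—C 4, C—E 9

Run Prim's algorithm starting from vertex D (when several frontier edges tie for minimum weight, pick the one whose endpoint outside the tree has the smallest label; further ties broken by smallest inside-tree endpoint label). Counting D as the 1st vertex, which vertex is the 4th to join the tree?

Prim, starting at D.
Step 1: cheapest edge leaving the tree is B—D (8); add B.
Step 2: cheapest edge leaving the tree is B—C (4); add C.
Step 3: cheapest edge leaving the tree is A—C (5); add A.
Step 4: cheapest edge leaving the tree is C—E (9); add E.
Vertex order: D, B, C, A, E. The 4th vertex is A.

A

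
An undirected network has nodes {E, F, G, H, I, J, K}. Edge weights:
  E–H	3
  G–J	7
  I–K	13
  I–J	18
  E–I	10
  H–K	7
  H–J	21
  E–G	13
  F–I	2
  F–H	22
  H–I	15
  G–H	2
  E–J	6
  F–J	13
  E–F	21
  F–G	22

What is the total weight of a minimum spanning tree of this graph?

30

Sort edges by weight, then run Kruskal:
F–I (2): add. Components now {E} {F,I} {G} {H} {J} {K}
G–H (2): add. Components now {E} {F,I} {G,H} {J} {K}
E–H (3): add. Components now {E,G,H} {F,I} {J} {K}
E–J (6): add. Components now {E,G,H,J} {F,I} {K}
G–J (7): skip — G and J already connected.
H–K (7): add. Components now {E,G,H,J,K} {F,I}
E–I (10): add. Components now {E,F,G,H,I,J,K}
MST edges: F–I, G–H, E–H, E–J, H–K, E–I; total weight 2+2+3+6+7+10 = 30.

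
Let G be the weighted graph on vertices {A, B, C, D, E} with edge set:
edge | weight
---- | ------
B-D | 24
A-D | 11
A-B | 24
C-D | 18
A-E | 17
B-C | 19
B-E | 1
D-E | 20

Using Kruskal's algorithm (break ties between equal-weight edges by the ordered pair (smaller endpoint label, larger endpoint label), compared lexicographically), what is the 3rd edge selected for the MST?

Kruskal's algorithm — process edges by increasing weight (ties by edge label):
B-E (1): add — endpoints in different components.
A-D (11): add — endpoints in different components.
A-E (17): add — endpoints in different components.
C-D (18): add — endpoints in different components.
The 3rd edge added is A-E.

A-E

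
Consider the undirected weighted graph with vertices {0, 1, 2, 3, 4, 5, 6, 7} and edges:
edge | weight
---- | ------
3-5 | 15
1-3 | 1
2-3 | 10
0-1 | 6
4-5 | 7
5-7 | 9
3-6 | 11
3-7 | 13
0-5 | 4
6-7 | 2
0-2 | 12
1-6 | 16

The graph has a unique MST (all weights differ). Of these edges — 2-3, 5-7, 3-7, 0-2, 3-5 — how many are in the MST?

Kruskal: consider edges lightest-first.
1-3 (1): add — endpoints in different components.
6-7 (2): add — endpoints in different components.
0-5 (4): add — endpoints in different components.
0-1 (6): add — endpoints in different components.
4-5 (7): add — endpoints in different components.
5-7 (9): add — endpoints in different components.
2-3 (10): add — endpoints in different components.
MST edge set: {1-3, 6-7, 0-5, 0-1, 4-5, 5-7, 2-3}.
Of the listed edges, {2-3, 5-7} are in the MST → 2.

2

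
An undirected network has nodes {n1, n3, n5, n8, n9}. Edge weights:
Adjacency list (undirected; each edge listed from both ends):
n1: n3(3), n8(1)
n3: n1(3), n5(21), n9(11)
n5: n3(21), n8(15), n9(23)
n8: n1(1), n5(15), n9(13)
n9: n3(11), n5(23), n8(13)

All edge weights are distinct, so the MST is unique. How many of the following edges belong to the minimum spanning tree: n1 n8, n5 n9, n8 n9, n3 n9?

Kruskal: consider edges lightest-first.
n1 n8 (1): add. Components now {n9} {n5} {n3} {n1,n8}
n1 n3 (3): add. Components now {n9} {n5} {n1,n3,n8}
n3 n9 (11): add. Components now {n1,n3,n8,n9} {n5}
n8 n9 (13): skip — n9 and n8 already connected.
n5 n8 (15): add. Components now {n1,n3,n5,n8,n9}
MST edge set: {n1 n8, n1 n3, n3 n9, n5 n8}.
Of the listed edges, {n1 n8, n3 n9} are in the MST → 2.

2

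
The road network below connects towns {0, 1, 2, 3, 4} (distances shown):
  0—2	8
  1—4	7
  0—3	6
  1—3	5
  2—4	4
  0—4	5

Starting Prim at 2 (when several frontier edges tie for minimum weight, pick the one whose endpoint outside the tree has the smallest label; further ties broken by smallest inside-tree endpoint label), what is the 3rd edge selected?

0-3

Prim's algorithm from 2:
Step 1: cheapest edge leaving the tree is 2—4 (4); add 4.
Step 2: cheapest edge leaving the tree is 0—4 (5); add 0.
Step 3: cheapest edge leaving the tree is 0—3 (6); add 3.
Step 4: cheapest edge leaving the tree is 1—3 (5); add 1.
The 3rd edge added is 0—3.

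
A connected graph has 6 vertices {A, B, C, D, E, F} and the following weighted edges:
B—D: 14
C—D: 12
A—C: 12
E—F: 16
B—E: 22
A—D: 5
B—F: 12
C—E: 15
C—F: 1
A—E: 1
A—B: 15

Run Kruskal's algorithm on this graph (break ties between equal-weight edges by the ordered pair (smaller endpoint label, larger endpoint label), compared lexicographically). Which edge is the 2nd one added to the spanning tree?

Sort edges by weight, then run Kruskal:
A—E (1): add — endpoints in different components.
C—F (1): add — endpoints in different components.
A—D (5): add — endpoints in different components.
A—C (12): add — endpoints in different components.
B—F (12): add — endpoints in different components.
The 2nd edge added is C—F.

C-F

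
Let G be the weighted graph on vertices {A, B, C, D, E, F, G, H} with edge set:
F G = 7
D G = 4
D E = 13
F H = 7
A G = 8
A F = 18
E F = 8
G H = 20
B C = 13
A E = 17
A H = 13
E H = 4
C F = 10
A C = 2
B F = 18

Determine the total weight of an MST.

Kruskal's algorithm — process edges by increasing weight (ties by edge label):
A C (2): add — endpoints in different components.
D G (4): add — endpoints in different components.
E H (4): add — endpoints in different components.
F G (7): add — endpoints in different components.
F H (7): add — endpoints in different components.
A G (8): add — endpoints in different components.
E F (8): skip — E and F already connected.
C F (10): skip — C and F already connected.
A H (13): skip — A and H already connected.
B C (13): add — endpoints in different components.
MST edges: A C, D G, E H, F G, F H, A G, B C; total weight 2+4+4+7+7+8+13 = 45.

45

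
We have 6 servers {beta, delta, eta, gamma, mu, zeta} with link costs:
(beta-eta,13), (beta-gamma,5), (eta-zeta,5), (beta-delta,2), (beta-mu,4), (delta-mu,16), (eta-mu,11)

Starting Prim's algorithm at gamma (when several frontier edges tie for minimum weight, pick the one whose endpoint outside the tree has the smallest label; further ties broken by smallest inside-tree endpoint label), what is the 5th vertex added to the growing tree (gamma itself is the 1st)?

eta

Prim's algorithm from gamma:
Step 1: cheapest edge leaving the tree is beta-gamma (5); add beta.
Step 2: cheapest edge leaving the tree is beta-delta (2); add delta.
Step 3: cheapest edge leaving the tree is beta-mu (4); add mu.
Step 4: cheapest edge leaving the tree is eta-mu (11); add eta.
Step 5: cheapest edge leaving the tree is eta-zeta (5); add zeta.
Vertex order: gamma, beta, delta, mu, eta, zeta. The 5th vertex is eta.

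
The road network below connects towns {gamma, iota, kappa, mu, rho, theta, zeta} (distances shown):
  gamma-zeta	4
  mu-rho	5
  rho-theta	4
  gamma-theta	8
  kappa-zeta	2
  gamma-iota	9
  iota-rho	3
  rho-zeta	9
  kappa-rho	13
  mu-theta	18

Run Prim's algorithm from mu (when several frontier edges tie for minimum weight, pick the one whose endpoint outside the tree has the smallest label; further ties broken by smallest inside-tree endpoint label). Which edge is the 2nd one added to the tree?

Prim, starting at mu.
Step 1: cheapest edge leaving the tree is mu-rho (5); add rho.
Step 2: cheapest edge leaving the tree is iota-rho (3); add iota.
Step 3: cheapest edge leaving the tree is rho-theta (4); add theta.
Step 4: cheapest edge leaving the tree is gamma-theta (8); add gamma.
Step 5: cheapest edge leaving the tree is gamma-zeta (4); add zeta.
Step 6: cheapest edge leaving the tree is kappa-zeta (2); add kappa.
The 2nd edge added is iota-rho.

iota-rho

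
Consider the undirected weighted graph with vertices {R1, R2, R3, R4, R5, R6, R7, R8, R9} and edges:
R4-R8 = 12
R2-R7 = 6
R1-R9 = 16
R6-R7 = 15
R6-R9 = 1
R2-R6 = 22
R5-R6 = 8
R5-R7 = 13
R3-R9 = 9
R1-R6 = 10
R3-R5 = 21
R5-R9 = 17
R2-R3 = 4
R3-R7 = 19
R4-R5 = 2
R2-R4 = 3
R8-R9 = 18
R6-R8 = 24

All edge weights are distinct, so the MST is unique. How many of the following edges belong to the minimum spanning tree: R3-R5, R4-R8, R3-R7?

Kruskal's algorithm — process edges by increasing weight (ties by edge label):
R6-R9 (1): add — endpoints in different components.
R4-R5 (2): add — endpoints in different components.
R2-R4 (3): add — endpoints in different components.
R2-R3 (4): add — endpoints in different components.
R2-R7 (6): add — endpoints in different components.
R5-R6 (8): add — endpoints in different components.
R3-R9 (9): skip — R3 and R9 already connected.
R1-R6 (10): add — endpoints in different components.
R4-R8 (12): add — endpoints in different components.
MST edge set: {R6-R9, R4-R5, R2-R4, R2-R3, R2-R7, R5-R6, R1-R6, R4-R8}.
Of the listed edges, {R4-R8} are in the MST → 1.

1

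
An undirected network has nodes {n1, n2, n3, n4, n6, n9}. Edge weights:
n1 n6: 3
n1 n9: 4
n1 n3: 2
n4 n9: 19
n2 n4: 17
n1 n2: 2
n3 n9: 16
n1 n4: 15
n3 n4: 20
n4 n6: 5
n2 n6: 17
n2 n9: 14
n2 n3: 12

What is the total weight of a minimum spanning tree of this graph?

16

Sort edges by weight, then run Kruskal:
n1 n2 (2): add — endpoints in different components.
n1 n3 (2): add — endpoints in different components.
n1 n6 (3): add — endpoints in different components.
n1 n9 (4): add — endpoints in different components.
n4 n6 (5): add — endpoints in different components.
MST edges: n1 n2, n1 n3, n1 n6, n1 n9, n4 n6; total weight 2+2+3+4+5 = 16.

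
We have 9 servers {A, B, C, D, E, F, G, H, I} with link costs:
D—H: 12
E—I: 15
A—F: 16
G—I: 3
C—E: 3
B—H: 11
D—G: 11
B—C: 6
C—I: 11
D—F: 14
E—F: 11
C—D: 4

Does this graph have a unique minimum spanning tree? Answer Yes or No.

Kruskal: consider edges lightest-first.
C—E (3): add — endpoints in different components.
G—I (3): add — endpoints in different components.
C—D (4): add — endpoints in different components.
B—C (6): add — endpoints in different components.
B—H (11): add — endpoints in different components.
C—I (11): add — endpoints in different components.
D—G (11): skip — D and G already connected.
E—F (11): add — endpoints in different components.
D—H (12): skip — D and H already connected.
D—F (14): skip — D and F already connected.
E—I (15): skip — E and I already connected.
A—F (16): add — endpoints in different components.
Non-tree edge D—G has weight 11, equal to the heaviest edge on its tree cycle — swapping gives another MST of the same weight. Not unique.

No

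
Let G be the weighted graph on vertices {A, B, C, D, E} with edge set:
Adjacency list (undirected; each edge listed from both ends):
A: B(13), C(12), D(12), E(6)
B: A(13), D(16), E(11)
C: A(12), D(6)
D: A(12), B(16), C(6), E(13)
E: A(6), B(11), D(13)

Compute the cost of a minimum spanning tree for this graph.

35

Prim's algorithm from A:
Step 1: frontier [A-E 6, A-C 12, A-D 12, A-B 13] → take A-E (6); add E.
Step 2: frontier [A-C 12, A-D 12, A-B 13, B-E 11, D-E 13] → take B-E (11); add B.
Step 3: frontier [A-C 12, A-D 12, B-D 16, D-E 13] → take A-C (12); add C.
Step 4: frontier [A-D 12, B-D 16, C-D 6, D-E 13] → take C-D (6); add D.
MST edges: A-E, B-E, A-C, C-D; total weight 6+11+12+6 = 35.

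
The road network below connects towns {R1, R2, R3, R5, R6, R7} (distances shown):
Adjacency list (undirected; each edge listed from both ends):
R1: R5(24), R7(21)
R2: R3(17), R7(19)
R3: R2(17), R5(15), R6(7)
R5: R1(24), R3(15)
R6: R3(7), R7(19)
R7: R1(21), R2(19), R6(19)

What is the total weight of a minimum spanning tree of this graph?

Prim's algorithm from R6:
Step 1: frontier [R3—R6 7, R6—R7 19] → take R3—R6 (7); add R3.
Step 2: frontier [R3—R5 15, R2—R3 17, R6—R7 19] → take R3—R5 (15); add R5.
Step 3: frontier [R2—R3 17, R1—R5 24, R6—R7 19] → take R2—R3 (17); add R2.
Step 4: frontier [R2—R7 19, R1—R5 24, R6—R7 19] → take R2—R7 (19); add R7.
Step 5: frontier [R1—R5 24, R1—R7 21] → take R1—R7 (21); add R1.
MST edges: R3—R6, R3—R5, R2—R3, R2—R7, R1—R7; total weight 7+15+17+19+21 = 79.

79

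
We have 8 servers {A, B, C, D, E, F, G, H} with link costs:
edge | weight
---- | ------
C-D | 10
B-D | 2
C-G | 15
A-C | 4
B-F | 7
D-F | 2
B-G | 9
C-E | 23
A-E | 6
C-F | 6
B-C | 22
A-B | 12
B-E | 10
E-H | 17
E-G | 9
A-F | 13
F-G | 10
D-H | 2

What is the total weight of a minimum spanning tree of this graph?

Prim, starting at D.
Step 1: cheapest edge leaving the tree is B-D (2); add B.
Step 2: cheapest edge leaving the tree is D-F (2); add F.
Step 3: cheapest edge leaving the tree is D-H (2); add H.
Step 4: cheapest edge leaving the tree is C-F (6); add C.
Step 5: cheapest edge leaving the tree is A-C (4); add A.
Step 6: cheapest edge leaving the tree is A-E (6); add E.
Step 7: cheapest edge leaving the tree is B-G (9); add G.
MST edges: B-D, D-F, D-H, C-F, A-C, A-E, B-G; total weight 2+2+2+6+4+6+9 = 31.

31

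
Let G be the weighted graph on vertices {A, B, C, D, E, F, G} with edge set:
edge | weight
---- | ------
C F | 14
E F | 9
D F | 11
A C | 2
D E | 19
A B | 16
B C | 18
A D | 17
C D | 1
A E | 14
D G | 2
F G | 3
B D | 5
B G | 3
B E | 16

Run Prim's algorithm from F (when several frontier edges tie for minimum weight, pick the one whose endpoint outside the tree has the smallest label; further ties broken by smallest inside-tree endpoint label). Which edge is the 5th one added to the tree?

Grow the tree from F using Prim:
Step 1: cheapest edge leaving the tree is F G (3); add G.
Step 2: cheapest edge leaving the tree is D G (2); add D.
Step 3: cheapest edge leaving the tree is C D (1); add C.
Step 4: cheapest edge leaving the tree is A C (2); add A.
Step 5: cheapest edge leaving the tree is B G (3); add B.
Step 6: cheapest edge leaving the tree is E F (9); add E.
The 5th edge added is B G.

B-G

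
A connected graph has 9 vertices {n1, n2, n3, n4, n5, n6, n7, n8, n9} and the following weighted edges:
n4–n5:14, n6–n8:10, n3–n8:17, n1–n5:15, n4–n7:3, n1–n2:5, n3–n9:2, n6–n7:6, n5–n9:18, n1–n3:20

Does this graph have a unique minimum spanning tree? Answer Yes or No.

Yes

Sort edges by weight, then run Kruskal:
n3–n9 (2): add — endpoints in different components.
n4–n7 (3): add — endpoints in different components.
n1–n2 (5): add — endpoints in different components.
n6–n7 (6): add — endpoints in different components.
n6–n8 (10): add — endpoints in different components.
n4–n5 (14): add — endpoints in different components.
n1–n5 (15): add — endpoints in different components.
n3–n8 (17): add — endpoints in different components.
Every non-tree edge has weight strictly greater than the heaviest edge on the tree path between its endpoints, so the MST is unique.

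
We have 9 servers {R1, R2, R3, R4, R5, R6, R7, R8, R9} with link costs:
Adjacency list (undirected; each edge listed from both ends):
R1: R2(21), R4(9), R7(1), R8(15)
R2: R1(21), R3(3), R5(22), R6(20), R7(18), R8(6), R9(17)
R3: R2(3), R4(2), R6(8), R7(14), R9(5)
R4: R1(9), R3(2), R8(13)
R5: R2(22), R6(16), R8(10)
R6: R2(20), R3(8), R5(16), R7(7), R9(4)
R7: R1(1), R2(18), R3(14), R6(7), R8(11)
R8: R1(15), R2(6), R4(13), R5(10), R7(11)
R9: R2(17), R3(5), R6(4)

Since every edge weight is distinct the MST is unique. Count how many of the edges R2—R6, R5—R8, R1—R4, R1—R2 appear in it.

1

Kruskal: consider edges lightest-first.
R1—R7 (1): add — endpoints in different components.
R3—R4 (2): add — endpoints in different components.
R2—R3 (3): add — endpoints in different components.
R6—R9 (4): add — endpoints in different components.
R3—R9 (5): add — endpoints in different components.
R2—R8 (6): add — endpoints in different components.
R6—R7 (7): add — endpoints in different components.
R3—R6 (8): skip — R3 and R6 already connected.
R1—R4 (9): skip — R1 and R4 already connected.
R5—R8 (10): add — endpoints in different components.
MST edge set: {R1—R7, R3—R4, R2—R3, R6—R9, R3—R9, R2—R8, R6—R7, R5—R8}.
Of the listed edges, {R5—R8} are in the MST → 1.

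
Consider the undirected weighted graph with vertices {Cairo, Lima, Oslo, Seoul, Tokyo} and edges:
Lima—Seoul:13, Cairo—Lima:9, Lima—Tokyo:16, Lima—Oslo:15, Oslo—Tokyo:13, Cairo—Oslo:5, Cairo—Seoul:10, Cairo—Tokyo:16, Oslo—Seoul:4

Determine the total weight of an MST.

31

Kruskal: consider edges lightest-first.
Oslo—Seoul (4): add. Components now {Oslo,Seoul} {Lima} {Cairo} {Tokyo}
Cairo—Oslo (5): add. Components now {Cairo,Oslo,Seoul} {Lima} {Tokyo}
Cairo—Lima (9): add. Components now {Cairo,Lima,Oslo,Seoul} {Tokyo}
Cairo—Seoul (10): skip — Seoul and Cairo already connected.
Lima—Seoul (13): skip — Seoul and Lima already connected.
Oslo—Tokyo (13): add. Components now {Cairo,Lima,Oslo,Seoul,Tokyo}
MST edges: Oslo—Seoul, Cairo—Oslo, Cairo—Lima, Oslo—Tokyo; total weight 4+5+9+13 = 31.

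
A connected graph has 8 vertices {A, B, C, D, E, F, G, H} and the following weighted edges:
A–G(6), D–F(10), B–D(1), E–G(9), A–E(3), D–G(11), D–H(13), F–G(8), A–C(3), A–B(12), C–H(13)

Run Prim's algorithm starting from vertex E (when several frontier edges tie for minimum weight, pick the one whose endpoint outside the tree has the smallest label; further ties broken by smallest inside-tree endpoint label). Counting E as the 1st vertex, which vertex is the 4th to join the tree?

Grow the tree from E using Prim:
Step 1: frontier [A–E 3, E–G 9] → take A–E (3); add A.
Step 2: frontier [A–C 3, A–G 6, A–B 12, E–G 9] → take A–C (3); add C.
Step 3: frontier [A–G 6, A–B 12, C–H 13, E–G 9] → take A–G (6); add G.
Step 4: frontier [A–B 12, C–H 13, F–G 8, D–G 11] → take F–G (8); add F.
Step 5: frontier [A–B 12, C–H 13, D–F 10, D–G 11] → take D–F (10); add D.
Step 6: frontier [A–B 12, C–H 13, B–D 1, D–H 13] → take B–D (1); add B.
Step 7: frontier [C–H 13, D–H 13] → take C–H (13); add H.
Vertex order: E, A, C, G, F, D, B, H. The 4th vertex is G.

G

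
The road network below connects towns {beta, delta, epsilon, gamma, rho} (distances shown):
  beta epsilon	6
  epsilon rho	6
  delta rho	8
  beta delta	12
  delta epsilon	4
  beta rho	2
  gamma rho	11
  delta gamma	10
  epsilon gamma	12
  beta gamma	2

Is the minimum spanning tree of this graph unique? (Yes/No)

No

Sort edges by weight, then run Kruskal:
beta gamma (2): add — endpoints in different components.
beta rho (2): add — endpoints in different components.
delta epsilon (4): add — endpoints in different components.
beta epsilon (6): add — endpoints in different components.
Non-tree edge epsilon rho has weight 6, equal to the heaviest edge on its tree cycle — swapping gives another MST of the same weight. Not unique.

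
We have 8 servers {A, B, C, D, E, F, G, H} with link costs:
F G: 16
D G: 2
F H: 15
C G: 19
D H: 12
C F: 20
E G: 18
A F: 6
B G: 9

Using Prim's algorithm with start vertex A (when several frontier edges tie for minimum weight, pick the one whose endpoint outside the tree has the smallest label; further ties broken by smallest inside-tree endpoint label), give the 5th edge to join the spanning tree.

B-G

Grow the tree from A using Prim:
Step 1: cheapest edge leaving the tree is A F (6); add F.
Step 2: cheapest edge leaving the tree is F H (15); add H.
Step 3: cheapest edge leaving the tree is D H (12); add D.
Step 4: cheapest edge leaving the tree is D G (2); add G.
Step 5: cheapest edge leaving the tree is B G (9); add B.
Step 6: cheapest edge leaving the tree is E G (18); add E.
Step 7: cheapest edge leaving the tree is C G (19); add C.
The 5th edge added is B G.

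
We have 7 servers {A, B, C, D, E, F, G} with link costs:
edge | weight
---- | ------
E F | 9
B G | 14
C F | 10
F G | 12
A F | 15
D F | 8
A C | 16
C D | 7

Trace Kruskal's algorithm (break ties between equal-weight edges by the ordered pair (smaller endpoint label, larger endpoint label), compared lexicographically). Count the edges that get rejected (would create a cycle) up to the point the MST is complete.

Sort edges by weight, then run Kruskal:
C D (7): add — endpoints in different components.
D F (8): add — endpoints in different components.
E F (9): add — endpoints in different components.
C F (10): skip — C and F already connected.
F G (12): add — endpoints in different components.
B G (14): add — endpoints in different components.
A F (15): add — endpoints in different components.
Edges rejected before the tree was complete: 1.

1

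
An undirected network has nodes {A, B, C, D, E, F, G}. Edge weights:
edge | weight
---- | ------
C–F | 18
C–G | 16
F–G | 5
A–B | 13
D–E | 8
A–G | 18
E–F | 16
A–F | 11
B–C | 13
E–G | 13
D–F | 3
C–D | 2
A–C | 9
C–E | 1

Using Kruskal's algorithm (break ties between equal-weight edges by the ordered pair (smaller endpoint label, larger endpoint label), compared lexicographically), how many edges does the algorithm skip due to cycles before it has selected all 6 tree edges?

Sort edges by weight, then run Kruskal:
C–E (1): add — endpoints in different components.
C–D (2): add — endpoints in different components.
D–F (3): add — endpoints in different components.
F–G (5): add — endpoints in different components.
D–E (8): skip — D and E already connected.
A–C (9): add — endpoints in different components.
A–F (11): skip — A and F already connected.
A–B (13): add — endpoints in different components.
Edges rejected before the tree was complete: 2.

2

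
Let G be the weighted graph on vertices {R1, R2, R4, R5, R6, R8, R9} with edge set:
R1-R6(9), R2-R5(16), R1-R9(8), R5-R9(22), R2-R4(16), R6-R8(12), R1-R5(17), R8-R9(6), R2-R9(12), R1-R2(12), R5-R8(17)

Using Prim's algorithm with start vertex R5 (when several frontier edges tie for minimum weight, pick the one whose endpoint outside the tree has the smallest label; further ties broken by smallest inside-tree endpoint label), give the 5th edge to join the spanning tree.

Grow the tree from R5 using Prim:
Step 1: cheapest edge leaving the tree is R2-R5 (16); add R2.
Step 2: cheapest edge leaving the tree is R1-R2 (12); add R1.
Step 3: cheapest edge leaving the tree is R1-R9 (8); add R9.
Step 4: cheapest edge leaving the tree is R8-R9 (6); add R8.
Step 5: cheapest edge leaving the tree is R1-R6 (9); add R6.
Step 6: cheapest edge leaving the tree is R2-R4 (16); add R4.
The 5th edge added is R1-R6.

R1-R6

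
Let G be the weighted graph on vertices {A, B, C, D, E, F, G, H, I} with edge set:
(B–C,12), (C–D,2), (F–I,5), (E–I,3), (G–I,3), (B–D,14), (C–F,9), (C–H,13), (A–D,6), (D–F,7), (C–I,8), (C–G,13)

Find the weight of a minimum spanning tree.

Kruskal: consider edges lightest-first.
C–D (2): add — endpoints in different components.
E–I (3): add — endpoints in different components.
G–I (3): add — endpoints in different components.
F–I (5): add — endpoints in different components.
A–D (6): add — endpoints in different components.
D–F (7): add — endpoints in different components.
C–I (8): skip — C and I already connected.
C–F (9): skip — C and F already connected.
B–C (12): add — endpoints in different components.
C–G (13): skip — C and G already connected.
C–H (13): add — endpoints in different components.
MST edges: C–D, E–I, G–I, F–I, A–D, D–F, B–C, C–H; total weight 2+3+3+5+6+7+12+13 = 51.

51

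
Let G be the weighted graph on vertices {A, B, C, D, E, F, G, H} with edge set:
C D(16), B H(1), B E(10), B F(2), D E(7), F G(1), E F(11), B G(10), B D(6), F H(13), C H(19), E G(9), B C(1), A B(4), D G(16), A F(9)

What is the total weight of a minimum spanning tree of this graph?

Grow the tree from D using Prim:
Step 1: cheapest edge leaving the tree is B D (6); add B.
Step 2: cheapest edge leaving the tree is B C (1); add C.
Step 3: cheapest edge leaving the tree is B H (1); add H.
Step 4: cheapest edge leaving the tree is B F (2); add F.
Step 5: cheapest edge leaving the tree is F G (1); add G.
Step 6: cheapest edge leaving the tree is A B (4); add A.
Step 7: cheapest edge leaving the tree is D E (7); add E.
MST edges: B D, B C, B H, B F, F G, A B, D E; total weight 6+1+1+2+1+4+7 = 22.

22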